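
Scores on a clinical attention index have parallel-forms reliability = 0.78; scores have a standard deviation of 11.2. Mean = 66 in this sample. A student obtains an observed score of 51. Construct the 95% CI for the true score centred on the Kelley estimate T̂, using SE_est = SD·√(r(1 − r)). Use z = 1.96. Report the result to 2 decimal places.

[45.21, 63.39]

T̂ = r·X + (1 − r)·M = 0.7800×51 + 0.2200×66 = 39.7800 + 14.5200 ≈ 54.3000
SE_est = SD × √(r(1 − r)) = 11.2000 × √0.1716 ≈ 11.2000 × 0.4142 ≈ 4.6396
CI = 54.3000 ± 1.96 × 4.6396 → [45.2065, 63.3935]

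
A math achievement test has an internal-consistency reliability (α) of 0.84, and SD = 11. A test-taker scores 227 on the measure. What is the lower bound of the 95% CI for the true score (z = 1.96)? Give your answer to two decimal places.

SEM = 11.000 × √(1 − 0.840) = 11.000 × √0.160 ≈ 11.000 × 0.400 ≈ 4.400
Half-width = 1.96×4.400 ≈ 8.624
Lower bound: 227 − 8.624 = 218.376

218.38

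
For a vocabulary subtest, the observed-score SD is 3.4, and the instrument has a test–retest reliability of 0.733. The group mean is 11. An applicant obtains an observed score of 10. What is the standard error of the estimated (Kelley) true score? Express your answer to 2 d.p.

1.50

SE_est = SD * √(r(1 − r)) = 3.4000 * √0.1957 ≈ 3.4000 * 0.4424 ≈ 1.5041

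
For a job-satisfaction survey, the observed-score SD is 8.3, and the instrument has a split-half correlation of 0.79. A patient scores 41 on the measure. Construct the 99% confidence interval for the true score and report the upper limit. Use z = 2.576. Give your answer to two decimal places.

r_full = 2·0.79 / (1 + 0.79) ≈ 0.88268
SEM = 8.30000×√(1 − 0.88268) ≈ 2.84290
Half-width = 2.576×2.84290 ≈ 7.32330
Upper limit = 41 + 7.32330 ≈ 48.32330

48.32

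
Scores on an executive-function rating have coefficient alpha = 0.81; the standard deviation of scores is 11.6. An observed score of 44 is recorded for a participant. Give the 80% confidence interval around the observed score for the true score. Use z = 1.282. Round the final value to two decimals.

The standard error of measurement is 11.6000×√(1 − 0.8100) ≃ 11.6000×0.4359 ≃ 5.0563.
1.282 × SEM ≃ 6.4822
Interval: (37.5178, 50.4822)

[37.52, 50.48]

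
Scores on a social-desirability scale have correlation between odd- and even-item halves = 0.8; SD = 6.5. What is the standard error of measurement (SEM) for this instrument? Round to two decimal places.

Spearman-Brown: r = 2(0.8) / (1 + 0.8) = 1.60000 / 1.80000 ≈ 0.88889
SEM = 6.50000·√(1 − 0.88889) ≈ 2.16667

2.17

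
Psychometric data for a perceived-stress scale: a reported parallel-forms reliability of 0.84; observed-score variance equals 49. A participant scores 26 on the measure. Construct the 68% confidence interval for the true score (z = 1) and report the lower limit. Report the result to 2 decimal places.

SD = √49 ≈ 7.0000
The standard error of measurement is 7.0000·√(1 − 0.8400) ≈ 7.0000·0.4000 ≈ 2.8000.
1 · SEM ≈ 2.8000
Lower bound: 26 − 2.8000 = 23.2000

23.20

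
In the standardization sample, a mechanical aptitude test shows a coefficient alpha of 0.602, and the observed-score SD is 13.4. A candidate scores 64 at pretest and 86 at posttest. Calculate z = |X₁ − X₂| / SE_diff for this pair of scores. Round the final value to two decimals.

1.84

SEM = 13.40000*√(1 − 0.60200) ≈ 8.45369
Standard error of the difference = 8.45369·√2 ≈ 11.95532
z = 22 / 11.95532 ≈ 1.84018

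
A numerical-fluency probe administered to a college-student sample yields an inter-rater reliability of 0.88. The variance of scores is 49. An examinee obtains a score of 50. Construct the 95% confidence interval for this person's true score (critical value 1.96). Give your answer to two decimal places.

[45.25, 54.75]

SD = √49 ≃ 7.00000
SEM = 7.00000 × √(1 − 0.88000) = 7.00000 × √0.12000 ≃ 7.00000 × 0.34641 ≃ 2.42487
Margin = 1.96 × 2.42487 ≃ 4.75275
CI = 50 ± 4.75275 → [45.24725, 54.75275]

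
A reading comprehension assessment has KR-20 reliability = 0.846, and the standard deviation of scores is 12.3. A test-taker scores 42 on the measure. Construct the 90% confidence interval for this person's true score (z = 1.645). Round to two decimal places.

SEM = 12.300 · √(1 − 0.846) = 12.300 · √0.154 ≈ 12.300 · 0.392 ≈ 4.827
Half-width = 1.645·4.827 ≈ 7.940
Interval: (34.060, 49.940)

[34.06, 49.94]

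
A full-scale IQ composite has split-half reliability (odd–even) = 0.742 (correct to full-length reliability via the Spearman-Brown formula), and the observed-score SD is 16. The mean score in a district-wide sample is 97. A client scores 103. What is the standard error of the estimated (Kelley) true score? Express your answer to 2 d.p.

Full-length reliability (Spearman-Brown) = 2(0.742)/(1+0.742) ≈ 0.8519
SE_est = SD × √(r(1 − r)) = 16.0000 × √0.1262 ≈ 16.0000 × 0.3552 ≈ 5.6833

5.68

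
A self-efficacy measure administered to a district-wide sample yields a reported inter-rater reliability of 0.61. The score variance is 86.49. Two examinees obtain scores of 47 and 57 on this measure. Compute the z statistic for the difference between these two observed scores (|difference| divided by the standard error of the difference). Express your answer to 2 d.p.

σ = 86.49^(1/2) = 9.300
SEM = 9.300*√(1 − 0.610) ≈ 5.808
SE_diff = SEM * √2 ≈ 5.808 * 1.414 ≈ 8.214
z = 10 / 8.214 ≈ 1.218

1.22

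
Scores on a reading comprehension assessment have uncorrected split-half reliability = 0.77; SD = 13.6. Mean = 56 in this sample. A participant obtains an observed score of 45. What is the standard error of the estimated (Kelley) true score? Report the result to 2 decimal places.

Full-length reliability (Spearman-Brown) = 2(0.77)/(1+0.77) ≈ 0.87006
SE_est = SD · √(r(1 − r)) = 13.60000 · √0.11306 ≈ 13.60000 · 0.33624 ≈ 4.57288

4.57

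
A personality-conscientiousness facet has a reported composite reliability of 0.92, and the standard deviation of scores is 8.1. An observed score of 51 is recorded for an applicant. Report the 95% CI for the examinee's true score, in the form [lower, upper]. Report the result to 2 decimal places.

[46.51, 55.49]

SEM = 8.100*√(1 − 0.920) ≈ 2.291
Margin = 1.96 * 2.291 ≈ 4.490
Interval: (46.510, 55.490)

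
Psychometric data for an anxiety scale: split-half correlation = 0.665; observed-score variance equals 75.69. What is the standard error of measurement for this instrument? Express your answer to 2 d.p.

3.90

SD = √75.69 = 8.7000
Spearman-Brown: r = 2(0.665) / (1 + 0.665) = 1.3300 / 1.6650 ≈ 0.7988
SEM = 8.7000*√(1 − 0.7988) ≈ 3.9024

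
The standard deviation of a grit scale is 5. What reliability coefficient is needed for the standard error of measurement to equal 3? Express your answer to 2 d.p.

r = 1 − (3.0000/5)² ≈ 1 − 0.3600 ≈ 0.6400

0.64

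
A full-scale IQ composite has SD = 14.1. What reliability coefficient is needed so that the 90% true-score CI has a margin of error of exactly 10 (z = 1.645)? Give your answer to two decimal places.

0.81

Required SEM = 10 / 1.645 ≈ 6.0790
Required reliability = 1 − (SEM/SD)² = 1 − 0.1859 ≈ 0.8141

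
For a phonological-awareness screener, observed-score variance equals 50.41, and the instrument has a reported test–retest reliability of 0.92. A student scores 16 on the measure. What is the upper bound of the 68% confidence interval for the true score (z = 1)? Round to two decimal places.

18.01

σ = 50.41^(1/2) = 7.100
The standard error of measurement is 7.100*√(1 − 0.920) ≃ 7.100*0.283 ≃ 2.008.
1 * SEM ≃ 2.008
Upper bound: 16 + 2.008 = 18.008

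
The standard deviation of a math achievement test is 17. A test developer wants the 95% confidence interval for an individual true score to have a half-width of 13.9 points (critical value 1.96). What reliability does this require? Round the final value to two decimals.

SEM needed = half-width / z = 13.9/1.96 ≈ 7.09184
r = 1 − (7.09184/17)² ≈ 1 − 0.17403 ≈ 0.82597

0.83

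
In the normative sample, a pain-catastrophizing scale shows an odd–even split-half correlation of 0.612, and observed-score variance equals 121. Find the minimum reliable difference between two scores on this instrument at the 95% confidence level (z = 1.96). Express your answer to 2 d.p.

SD = √121 ≈ 11.000
r_full = 2·0.612 / (1 + 0.612) ≈ 0.759
SEM = 11.000*√(1 − 0.759) ≈ 5.397
SE_diff = √2 * SEM ≈ 7.632
Smallest detectable difference = 1.96*7.632 ≈ 14.959

14.96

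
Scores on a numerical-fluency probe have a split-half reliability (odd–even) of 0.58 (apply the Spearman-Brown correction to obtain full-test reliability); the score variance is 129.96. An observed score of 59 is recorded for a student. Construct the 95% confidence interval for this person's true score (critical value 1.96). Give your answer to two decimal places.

[47.48, 70.52]

SD = √129.96 = 11.400
Full-length reliability (Spearman-Brown) = 2(0.58)/(1+0.58) ≈ 0.734
SEM = 11.400 * √(1 − 0.734) = 11.400 * √0.266 ≈ 11.400 * 0.516 ≈ 5.878
1.96 * SEM ≈ 11.520
Interval: (47.480, 70.520)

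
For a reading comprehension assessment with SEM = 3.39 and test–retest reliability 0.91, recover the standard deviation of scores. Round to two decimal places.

11.30

σ = SEM·(1 − r)^(−1/2) ≈ 3.39×3.3333 ≈ 11.3000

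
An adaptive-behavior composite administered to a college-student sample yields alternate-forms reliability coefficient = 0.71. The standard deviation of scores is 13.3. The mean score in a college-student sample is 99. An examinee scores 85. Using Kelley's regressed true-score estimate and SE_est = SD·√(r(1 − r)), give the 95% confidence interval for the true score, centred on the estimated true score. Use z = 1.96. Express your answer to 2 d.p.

[77.23, 100.89]

T̂ = 0.710(85) + 0.290(99) ≃ 89.060
SE_est = SD * √(r(1 − r)) = 13.300 * √0.206 ≃ 13.300 * 0.454 ≃ 6.035
95% CI: 89.060 ± 11.829 ≃ (77.231, 100.889)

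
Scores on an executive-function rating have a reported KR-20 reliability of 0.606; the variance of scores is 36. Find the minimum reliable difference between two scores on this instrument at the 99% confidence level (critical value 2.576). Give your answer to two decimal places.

13.72

SD = √36 = 6.000
SEM = 6.000 · √(1 − 0.606) = 6.000 · √0.394 ≃ 6.000 · 0.628 ≃ 3.766
SE_diff = SEM · √2 ≃ 3.766 · 1.414 ≃ 5.326
Minimum reliable difference = 2.576 · SE_diff ≃ 2.576 · 5.326 ≃ 13.720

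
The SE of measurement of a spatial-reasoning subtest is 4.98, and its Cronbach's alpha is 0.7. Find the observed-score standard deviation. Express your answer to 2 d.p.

9.09

SD = SEM / √(1 − r) = 4.98 / √0.300 ≈ 4.98 / 0.548 ≈ 9.092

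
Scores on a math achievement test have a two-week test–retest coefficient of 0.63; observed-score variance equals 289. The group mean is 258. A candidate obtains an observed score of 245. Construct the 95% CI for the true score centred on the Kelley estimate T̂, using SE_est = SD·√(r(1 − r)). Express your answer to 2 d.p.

[233.72, 265.90]

SD = √289 = 17.000
T̂ = 0.630(245) + 0.370(258) ≃ 249.810
SE_est = SD × √(r(1 − r)) = 17.000 × √0.233 ≃ 17.000 × 0.483 ≃ 8.208
95% CI: 249.810 ± 16.087 ≃ (233.723, 265.897)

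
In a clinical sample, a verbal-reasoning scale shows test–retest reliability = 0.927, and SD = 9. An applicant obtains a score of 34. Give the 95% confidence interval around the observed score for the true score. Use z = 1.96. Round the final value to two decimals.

[29.23, 38.77]

The standard error of measurement is 9.0000×√(1 − 0.9270) ≃ 9.0000×0.2702 ≃ 2.4317.
Half-width = 1.96×2.4317 ≃ 4.7661
Interval: (29.2339, 38.7661)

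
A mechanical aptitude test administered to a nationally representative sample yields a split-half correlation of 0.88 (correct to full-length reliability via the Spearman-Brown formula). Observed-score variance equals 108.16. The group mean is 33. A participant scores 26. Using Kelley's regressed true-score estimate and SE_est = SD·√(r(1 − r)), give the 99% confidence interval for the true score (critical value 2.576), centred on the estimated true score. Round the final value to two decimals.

SD = √108.16 = 10.400
Full-length reliability (Spearman-Brown) = 2(0.88)/(1+0.88) ≃ 0.936
T̂ = 0.936(26) + 0.064(33) ≃ 26.447
SE_est = SD * √(r(1 − r)) = 10.400 * √0.060 ≃ 10.400 * 0.244 ≃ 2.542
CI = 26.447 ± 2.576 * 2.542 → [19.898, 32.996]

[19.90, 33.00]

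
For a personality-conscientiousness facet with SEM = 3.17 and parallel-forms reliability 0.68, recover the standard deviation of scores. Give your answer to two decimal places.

SD = 3.17 / √(1 − 0.68) ≈ 5.604

5.60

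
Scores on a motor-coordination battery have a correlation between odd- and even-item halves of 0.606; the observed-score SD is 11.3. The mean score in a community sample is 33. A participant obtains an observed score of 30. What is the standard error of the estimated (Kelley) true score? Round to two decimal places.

4.86

r_full = 2·0.606 / (1 + 0.606) ≈ 0.755
SE_est = SD · √(r(1 − r)) = 11.300 · √0.185 ≈ 11.300 · 0.430 ≈ 4.862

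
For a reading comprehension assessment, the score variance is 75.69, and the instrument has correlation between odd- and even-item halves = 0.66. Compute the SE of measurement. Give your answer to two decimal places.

SD = √75.69 ≈ 8.7000
Spearman-Brown: r = 2(0.66) / (1 + 0.66) = 1.3200 / 1.6600 ≈ 0.7952
SEM = 8.7000*√(1 − 0.7952) ≈ 3.9374

3.94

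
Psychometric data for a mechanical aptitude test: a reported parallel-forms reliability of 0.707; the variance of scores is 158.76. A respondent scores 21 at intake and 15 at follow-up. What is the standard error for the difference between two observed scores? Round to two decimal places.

9.65

σ = 158.76^(1/2) = 12.6000
SEM = 12.6000 * √(1 − 0.7070) = 12.6000 * √0.2930 ≃ 12.6000 * 0.5413 ≃ 6.8203
SE_diff = √2 * SEM ≃ 9.6454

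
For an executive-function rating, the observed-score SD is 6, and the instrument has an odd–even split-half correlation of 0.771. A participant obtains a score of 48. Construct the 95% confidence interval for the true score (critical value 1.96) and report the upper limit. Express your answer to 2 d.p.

r_full = 2·0.771 / (1 + 0.771) ≈ 0.8707
The standard error of measurement is 6.0000*√(1 − 0.8707) ≈ 6.0000*0.3596 ≈ 2.1575.
1.96 * SEM ≈ 4.2288
Upper limit = 48 + 4.2288 ≈ 52.2288

52.23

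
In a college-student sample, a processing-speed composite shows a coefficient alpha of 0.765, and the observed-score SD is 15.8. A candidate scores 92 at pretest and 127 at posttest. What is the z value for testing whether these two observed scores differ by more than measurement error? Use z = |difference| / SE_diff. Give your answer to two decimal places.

SEM = 15.800 * √(1 − 0.765) = 15.800 * √0.235 ≈ 15.800 * 0.485 ≈ 7.659
SE_diff = √2 * SEM ≈ 10.832
z = |92 − 127| / 10.832 = 35 / 10.832 ≈ 3.231

3.23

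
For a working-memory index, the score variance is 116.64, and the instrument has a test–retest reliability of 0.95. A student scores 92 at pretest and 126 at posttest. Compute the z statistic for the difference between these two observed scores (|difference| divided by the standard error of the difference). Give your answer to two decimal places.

9.96

σ = 116.64^(1/2) = 10.8000
SEM = 10.8000 × √(1 − 0.9500) = 10.8000 × √0.0500 ≃ 10.8000 × 0.2236 ≃ 2.4150
SE_diff = √2 × SEM ≃ 3.4153
z = |92 − 126| / 3.4153 = 34 / 3.4153 ≃ 9.9553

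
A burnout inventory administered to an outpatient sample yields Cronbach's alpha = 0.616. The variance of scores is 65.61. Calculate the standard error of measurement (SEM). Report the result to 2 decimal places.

SD = √65.61 = 8.10000
The standard error of measurement is 8.10000*√(1 − 0.61600) ≈ 8.10000*0.61968 ≈ 5.01939.

5.02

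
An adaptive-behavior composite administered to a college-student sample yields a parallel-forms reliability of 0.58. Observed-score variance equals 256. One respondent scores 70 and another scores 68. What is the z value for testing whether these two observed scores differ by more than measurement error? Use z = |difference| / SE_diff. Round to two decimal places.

0.14

SD = √256 = 16.0000
SEM = 16.0000 * √(1 − 0.5800) = 16.0000 * √0.4200 ≈ 16.0000 * 0.6481 ≈ 10.3692
SE_diff = SEM * √2 ≈ 10.3692 * 1.4142 ≈ 14.6642
z = |70 − 68| / 14.6642 = 2 / 14.6642 ≈ 0.1364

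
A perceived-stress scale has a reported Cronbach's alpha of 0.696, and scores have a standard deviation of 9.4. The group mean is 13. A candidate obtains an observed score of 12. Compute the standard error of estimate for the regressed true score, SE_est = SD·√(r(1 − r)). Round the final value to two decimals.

SE_est = 9.400×√(0.696×0.304) ≈ 4.324

4.32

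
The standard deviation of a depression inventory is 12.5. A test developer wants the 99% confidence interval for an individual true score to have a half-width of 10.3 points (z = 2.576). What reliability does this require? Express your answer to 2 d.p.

Required SEM = 10.3 / 2.576 ≈ 3.99845
Required reliability = 1 − (SEM/SD)² = 1 − 0.10232 ≈ 0.89768

0.90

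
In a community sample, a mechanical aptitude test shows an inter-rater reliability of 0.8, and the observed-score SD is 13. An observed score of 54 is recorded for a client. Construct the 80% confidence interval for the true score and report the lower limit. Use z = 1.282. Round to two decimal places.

SEM = 13.000 * √(1 − 0.800) = 13.000 * √0.200 ≈ 13.000 * 0.447 ≈ 5.814
1.282 * SEM ≈ 7.453
Lower limit = 54 − 7.453 ≈ 46.547

46.55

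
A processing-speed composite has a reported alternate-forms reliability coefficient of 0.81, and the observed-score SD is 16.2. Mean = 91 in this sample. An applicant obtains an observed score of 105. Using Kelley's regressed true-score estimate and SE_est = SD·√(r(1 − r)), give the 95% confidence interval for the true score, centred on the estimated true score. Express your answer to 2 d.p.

Estimated true score = 0.81000×105 + (1 − 0.81000)×91 ≈ 102.34000
SE_est = SD × √(r(1 − r)) = 16.20000 × √0.15390 ≈ 16.20000 × 0.39230 ≈ 6.35527
CI = 102.34000 ± 1.96 × 6.35527 → [89.88366, 114.79634]

[89.88, 114.80]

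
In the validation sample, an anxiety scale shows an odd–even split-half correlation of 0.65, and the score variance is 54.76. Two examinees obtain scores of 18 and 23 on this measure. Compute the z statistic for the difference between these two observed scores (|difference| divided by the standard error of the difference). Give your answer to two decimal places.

σ = 54.76^(1/2) = 7.4000
r_full = 2·0.65 / (1 + 0.65) ≃ 0.7879
SEM = 7.4000 × √(1 − 0.7879) = 7.4000 × √0.2121 ≃ 7.4000 × 0.4606 ≃ 3.4082
SE_diff = SEM × √2 ≃ 3.4082 × 1.4142 ≃ 4.8199
z = 5 / 4.8199 ≃ 1.0374

1.04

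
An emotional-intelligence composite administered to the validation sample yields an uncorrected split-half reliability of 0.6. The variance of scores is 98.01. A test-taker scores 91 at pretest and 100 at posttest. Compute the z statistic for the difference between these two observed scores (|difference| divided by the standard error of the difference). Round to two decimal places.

1.29

SD = √98.01 ≈ 9.900
r_full = 2·0.6 / (1 + 0.6) ≈ 0.750
The standard error of measurement is 9.900·√(1 − 0.750) ≈ 9.900·0.500 ≈ 4.950.
Standard error of the difference = 4.950·√2 ≈ 7.000
z = |91 − 100| / 7.000 = 9 / 7.000 ≈ 1.286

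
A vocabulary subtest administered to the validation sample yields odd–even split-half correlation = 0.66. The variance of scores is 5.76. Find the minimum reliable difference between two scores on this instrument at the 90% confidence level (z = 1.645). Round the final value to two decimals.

2.53

SD = √5.76 ≈ 2.4000
Full-length reliability (Spearman-Brown) = 2(0.66)/(1+0.66) ≈ 0.7952
SEM = 2.4000×√(1 − 0.7952) ≈ 1.0862
Standard error of the difference = 1.0862·√2 ≈ 1.5361
Minimum reliable difference = 1.645 × SE_diff ≈ 1.645 × 1.5361 ≈ 2.5268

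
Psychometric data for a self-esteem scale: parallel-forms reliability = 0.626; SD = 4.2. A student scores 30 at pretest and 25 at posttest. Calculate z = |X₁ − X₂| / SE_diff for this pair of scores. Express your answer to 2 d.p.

SEM = 4.200 × √(1 − 0.626) = 4.200 × √0.374 ≃ 4.200 × 0.612 ≃ 2.569
SE_diff = √2 × SEM ≃ 3.632
z = |30 − 25| / 3.632 = 5 / 3.632 ≃ 1.376

1.38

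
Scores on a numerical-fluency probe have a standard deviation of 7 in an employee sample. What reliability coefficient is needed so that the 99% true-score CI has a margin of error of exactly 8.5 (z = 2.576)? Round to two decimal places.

SEM needed = half-width / z = 8.5/2.576 ≃ 3.2997
r = 1 − (SEM / SD)² = 1 − (3.2997 / 7)² ≃ 1 − 0.2222 ≃ 0.7778

0.78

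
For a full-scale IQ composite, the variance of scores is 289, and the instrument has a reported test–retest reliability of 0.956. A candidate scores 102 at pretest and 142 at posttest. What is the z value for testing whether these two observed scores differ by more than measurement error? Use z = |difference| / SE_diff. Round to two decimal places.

7.93

SD = √289 ≃ 17.000
SEM = 17.000×√(1 − 0.956) ≃ 3.566
Standard error of the difference = 3.566·√2 ≃ 5.043
z = |102 − 142| / 5.043 = 40 / 5.043 ≃ 7.932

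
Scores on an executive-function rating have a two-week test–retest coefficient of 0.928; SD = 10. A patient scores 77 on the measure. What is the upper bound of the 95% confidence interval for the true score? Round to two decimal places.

SEM = 10.000 · √(1 − 0.928) = 10.000 · √0.072 ≈ 10.000 · 0.268 ≈ 2.683
Half-width = 1.96·2.683 ≈ 5.259
Upper bound: 77 + 5.259 = 82.259

82.26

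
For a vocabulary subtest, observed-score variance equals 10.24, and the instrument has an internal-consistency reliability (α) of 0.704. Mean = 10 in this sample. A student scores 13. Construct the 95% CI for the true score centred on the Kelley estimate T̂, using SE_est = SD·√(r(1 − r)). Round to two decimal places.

σ = 10.24^(1/2) = 3.20000
T̂ = 0.70400(13) + 0.29600(10) ≃ 12.11200
SE_est = 3.20000*√(0.70400*0.29600) ≃ 1.46077
CI = 12.11200 ± 1.96 * 1.46077 → [9.24889, 14.97511]

[9.25, 14.98]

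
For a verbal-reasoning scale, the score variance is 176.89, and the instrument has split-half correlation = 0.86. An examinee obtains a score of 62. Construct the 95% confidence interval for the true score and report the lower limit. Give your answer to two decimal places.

σ = 176.89^(1/2) = 13.3000
r_full = 2·0.86 / (1 + 0.86) ≈ 0.9247
SEM = 13.3000 · √(1 − 0.9247) = 13.3000 · √0.0753 ≈ 13.3000 · 0.2744 ≈ 3.6489
1.96 · SEM ≈ 7.1518
Lower bound: 62 − 7.1518 = 54.8482

54.85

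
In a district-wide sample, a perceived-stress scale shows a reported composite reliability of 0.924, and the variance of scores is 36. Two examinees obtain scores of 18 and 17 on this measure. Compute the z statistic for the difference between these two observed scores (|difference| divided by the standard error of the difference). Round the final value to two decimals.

0.43

SD = √36 ≈ 6.00000
The standard error of measurement is 6.00000×√(1 − 0.92400) ≈ 6.00000×0.27568 ≈ 1.65409.
Standard error of the difference = 1.65409·√2 ≈ 2.33923
z = |18 − 17| / 2.33923 = 1 / 2.33923 ≈ 0.42749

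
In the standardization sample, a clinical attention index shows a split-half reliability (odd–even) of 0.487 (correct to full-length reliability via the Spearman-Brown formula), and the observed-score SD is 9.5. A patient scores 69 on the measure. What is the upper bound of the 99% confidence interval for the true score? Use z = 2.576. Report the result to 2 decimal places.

Full-length reliability (Spearman-Brown) = 2(0.487)/(1+0.487) ≈ 0.6550
SEM = 9.5000 · √(1 − 0.6550) = 9.5000 · √0.3450 ≈ 9.5000 · 0.5874 ≈ 5.5799
Half-width = 2.576·5.5799 ≈ 14.3738
Upper bound: 69 + 14.3738 = 83.3738

83.37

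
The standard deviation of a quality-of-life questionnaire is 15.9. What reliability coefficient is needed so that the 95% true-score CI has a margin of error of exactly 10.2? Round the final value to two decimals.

SEM needed = half-width / z = 10.2/1.96 ≃ 5.2041
r = 1 − (5.2041/15.9)² ≃ 1 − 0.1071 ≃ 0.8929

0.89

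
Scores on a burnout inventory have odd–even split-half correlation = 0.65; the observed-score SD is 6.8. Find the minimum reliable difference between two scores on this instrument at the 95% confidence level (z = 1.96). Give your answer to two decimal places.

Full-length reliability (Spearman-Brown) = 2(0.65)/(1+0.65) ≈ 0.78788
SEM = 6.80000 × √(1 − 0.78788) = 6.80000 × √0.21212 ≈ 6.80000 × 0.46057 ≈ 3.13185
SE_diff = √2 × SEM ≈ 4.42910
Smallest detectable difference = 1.96×4.42910 ≈ 8.68105

8.68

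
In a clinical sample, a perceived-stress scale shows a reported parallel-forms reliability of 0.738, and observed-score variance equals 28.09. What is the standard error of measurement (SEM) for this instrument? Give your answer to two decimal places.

SD = √28.09 ≃ 5.300
SEM = 5.300 × √(1 − 0.738) = 5.300 × √0.262 ≃ 5.300 × 0.512 ≃ 2.713

2.71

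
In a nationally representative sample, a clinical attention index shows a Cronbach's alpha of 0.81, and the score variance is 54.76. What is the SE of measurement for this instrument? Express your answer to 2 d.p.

SD = √54.76 ≈ 7.40000
SEM = 7.40000 · √(1 − 0.81000) = 7.40000 · √0.19000 ≈ 7.40000 · 0.43589 ≈ 3.22559

3.23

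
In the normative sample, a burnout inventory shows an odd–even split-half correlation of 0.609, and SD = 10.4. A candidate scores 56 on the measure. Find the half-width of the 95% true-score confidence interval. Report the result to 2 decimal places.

Spearman-Brown: r = 2(0.609) / (1 + 0.609) = 1.2180 / 1.6090 ≈ 0.7570
The standard error of measurement is 10.4000×√(1 − 0.7570) ≈ 10.4000×0.4930 ≈ 5.1268.
Margin = 1.96 × 5.1268 ≈ 10.0485

10.05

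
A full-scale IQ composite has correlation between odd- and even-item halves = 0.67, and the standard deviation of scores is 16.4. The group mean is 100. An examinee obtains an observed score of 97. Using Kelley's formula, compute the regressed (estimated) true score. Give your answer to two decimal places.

97.59

r_full = 2·0.67 / (1 + 0.67) ≈ 0.8024
T̂ = r·X + (1 − r)·M = 0.8024*97 + 0.1976*100 ≈ 77.8323 + 19.7605 ≈ 97.5928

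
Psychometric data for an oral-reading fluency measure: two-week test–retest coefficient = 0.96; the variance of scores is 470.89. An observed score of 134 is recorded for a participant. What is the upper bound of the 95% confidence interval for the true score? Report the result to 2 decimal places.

SD = √470.89 = 21.700
SEM = 21.700·√(1 − 0.960) ≈ 4.340
Margin = 1.96 · 4.340 ≈ 8.506
Upper bound: 134 + 8.506 = 142.506

142.51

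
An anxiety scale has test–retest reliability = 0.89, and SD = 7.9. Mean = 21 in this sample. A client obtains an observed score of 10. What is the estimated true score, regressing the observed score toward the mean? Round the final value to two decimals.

11.21

T̂ = r·X + (1 − r)·M = 0.8900*10 + 0.1100*21 = 8.9000 + 2.3100 ≃ 11.2100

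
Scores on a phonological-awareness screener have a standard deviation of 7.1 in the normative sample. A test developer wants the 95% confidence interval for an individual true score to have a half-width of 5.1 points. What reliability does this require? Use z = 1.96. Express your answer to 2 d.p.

0.87

SEM needed = half-width / z = 5.1/1.96 ≈ 2.602
r = 1 − (2.602/7.1)² ≈ 1 − 0.134 ≈ 0.866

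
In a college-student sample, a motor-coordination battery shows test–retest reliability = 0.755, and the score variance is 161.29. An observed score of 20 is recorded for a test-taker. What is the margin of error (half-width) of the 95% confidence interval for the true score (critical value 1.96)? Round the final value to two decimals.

SD = √161.29 = 12.7000
SEM = 12.7000 · √(1 − 0.7550) = 12.7000 · √0.2450 ≈ 12.7000 · 0.4950 ≈ 6.2862
1.96 · SEM ≈ 12.3209

12.32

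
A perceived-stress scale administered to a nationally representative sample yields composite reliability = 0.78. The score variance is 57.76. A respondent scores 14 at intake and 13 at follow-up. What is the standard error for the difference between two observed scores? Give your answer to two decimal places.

5.04

SD = √57.76 ≈ 7.600
The standard error of measurement is 7.600·√(1 − 0.780) ≈ 7.600·0.469 ≈ 3.565.
Standard error of the difference = 3.565·√2 ≈ 5.041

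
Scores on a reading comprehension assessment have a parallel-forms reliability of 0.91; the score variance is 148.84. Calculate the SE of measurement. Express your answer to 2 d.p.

3.66

σ = 148.84^(1/2) = 12.20000
The standard error of measurement is 12.20000*√(1 − 0.91000) ≃ 12.20000*0.30000 ≃ 3.66000.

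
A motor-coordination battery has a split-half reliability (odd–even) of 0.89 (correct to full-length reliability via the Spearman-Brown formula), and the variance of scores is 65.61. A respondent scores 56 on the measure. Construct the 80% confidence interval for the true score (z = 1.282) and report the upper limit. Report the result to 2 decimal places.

58.51

SD = √65.61 ≃ 8.100
Full-length reliability (Spearman-Brown) = 2(0.89)/(1+0.89) ≃ 0.942
SEM = 8.100 × √(1 − 0.942) = 8.100 × √0.058 ≃ 8.100 × 0.241 ≃ 1.954
Margin = 1.282 × 1.954 ≃ 2.505
Upper limit = 56 + 2.505 ≃ 58.505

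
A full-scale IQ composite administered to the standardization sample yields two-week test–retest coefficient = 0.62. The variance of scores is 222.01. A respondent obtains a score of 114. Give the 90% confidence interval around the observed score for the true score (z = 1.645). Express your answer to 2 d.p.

σ = 222.01^(1/2) = 14.900
SEM = 14.900·√(1 − 0.620) ≈ 9.185
Margin = 1.645 · 9.185 ≈ 15.109
90% CI: 114 ± 15.109 = [98.891, 129.109]

[98.89, 129.11]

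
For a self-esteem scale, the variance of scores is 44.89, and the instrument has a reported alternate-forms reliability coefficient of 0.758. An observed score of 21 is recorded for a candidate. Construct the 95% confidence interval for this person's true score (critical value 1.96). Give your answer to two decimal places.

[14.54, 27.46]

σ = 44.89^(1/2) = 6.70000
SEM = 6.70000 · √(1 − 0.75800) = 6.70000 · √0.24200 ≈ 6.70000 · 0.49193 ≈ 3.29596
1.96 · SEM ≈ 6.46009
Interval: (14.53991, 27.46009)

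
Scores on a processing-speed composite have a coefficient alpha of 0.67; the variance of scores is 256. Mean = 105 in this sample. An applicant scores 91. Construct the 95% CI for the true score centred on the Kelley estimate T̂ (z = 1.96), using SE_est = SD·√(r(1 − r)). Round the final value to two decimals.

[80.87, 110.37]

σ = 256^(1/2) = 16.0000
T̂ = 0.6700(91) + 0.3300(105) ≈ 95.6200
SE_est = 16.0000*√(0.6700*0.3300) ≈ 7.5234
CI = 95.6200 ± 1.96 * 7.5234 → [80.8741, 110.3659]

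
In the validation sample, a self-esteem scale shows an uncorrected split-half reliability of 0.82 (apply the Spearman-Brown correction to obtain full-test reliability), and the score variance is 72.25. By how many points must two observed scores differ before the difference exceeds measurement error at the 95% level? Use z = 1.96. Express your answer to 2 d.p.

7.41

σ = 72.25^(1/2) = 8.500
Spearman-Brown: r = 2(0.82) / (1 + 0.82) = 1.640 / 1.820 ≈ 0.901
SEM = 8.500×√(1 − 0.901) ≈ 2.673
SE_diff = √2 × SEM ≈ 3.780
Smallest detectable difference = 1.96×3.780 ≈ 7.410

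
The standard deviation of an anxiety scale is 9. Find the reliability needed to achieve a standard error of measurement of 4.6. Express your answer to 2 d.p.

Required reliability = 1 − (SEM/SD)² = 1 − 0.2612 ≈ 0.7388

0.74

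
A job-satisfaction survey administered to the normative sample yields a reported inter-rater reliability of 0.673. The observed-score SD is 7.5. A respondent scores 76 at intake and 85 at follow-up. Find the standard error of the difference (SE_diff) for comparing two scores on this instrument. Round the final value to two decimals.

The standard error of measurement is 7.500·√(1 − 0.673) ≈ 7.500·0.572 ≈ 4.289.
Standard error of the difference = 4.289·√2 ≈ 6.065

6.07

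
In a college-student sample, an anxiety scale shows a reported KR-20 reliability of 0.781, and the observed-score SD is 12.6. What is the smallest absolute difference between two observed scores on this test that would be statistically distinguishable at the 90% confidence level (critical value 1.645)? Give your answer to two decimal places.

SEM = 12.60000 × √(1 − 0.78100) = 12.60000 × √0.21900 ≈ 12.60000 × 0.46797 ≈ 5.89648
SE_diff = SEM × √2 ≈ 5.89648 × 1.41421 ≈ 8.33888
Smallest detectable difference = 1.645×8.33888 ≈ 13.71745

13.72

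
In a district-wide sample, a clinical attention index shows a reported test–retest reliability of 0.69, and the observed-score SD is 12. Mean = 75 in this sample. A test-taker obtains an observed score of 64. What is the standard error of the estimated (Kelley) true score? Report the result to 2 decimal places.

5.55

SE_est = 12.000·√[r(1 − r)] ≈ 5.550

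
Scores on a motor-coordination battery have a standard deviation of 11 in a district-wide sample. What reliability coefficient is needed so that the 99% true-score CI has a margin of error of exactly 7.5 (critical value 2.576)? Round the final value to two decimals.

Required SEM = 7.5 / 2.576 ≃ 2.911
Required reliability = 1 − (SEM/SD)² = 1 − 0.070 ≃ 0.930

0.93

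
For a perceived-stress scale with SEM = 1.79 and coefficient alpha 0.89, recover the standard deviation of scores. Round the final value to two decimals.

5.40

SD = SEM / √(1 − r) = 1.79 / √0.1100 ≈ 1.79 / 0.3317 ≈ 5.3971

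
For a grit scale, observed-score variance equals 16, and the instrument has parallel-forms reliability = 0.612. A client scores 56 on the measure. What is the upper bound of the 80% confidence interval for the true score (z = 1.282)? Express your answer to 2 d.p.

59.19

σ = 16^(1/2) = 4.000
SEM = 4.000·√(1 − 0.612) ≃ 2.492
1.282 · SEM ≃ 3.194
Upper limit = 56 + 3.194 ≃ 59.194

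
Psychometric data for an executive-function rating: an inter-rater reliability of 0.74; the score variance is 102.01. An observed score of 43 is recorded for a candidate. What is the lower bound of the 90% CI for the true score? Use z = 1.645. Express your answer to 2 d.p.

σ = 102.01^(1/2) = 10.1000
SEM = 10.1000 · √(1 − 0.7400) = 10.1000 · √0.2600 ≈ 10.1000 · 0.5099 ≈ 5.1500
Margin = 1.645 · 5.1500 ≈ 8.4718
Lower bound: 43 − 8.4718 = 34.5282

34.53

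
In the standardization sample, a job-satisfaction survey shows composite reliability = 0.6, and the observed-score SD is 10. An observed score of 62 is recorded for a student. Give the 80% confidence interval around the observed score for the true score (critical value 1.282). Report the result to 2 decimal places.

SEM = 10.00000 * √(1 − 0.60000) = 10.00000 * √0.40000 ≈ 10.00000 * 0.63246 ≈ 6.32456
Margin = 1.282 * 6.32456 ≈ 8.10808
CI = 62 ± 8.10808 → [53.89192, 70.10808]

[53.89, 70.11]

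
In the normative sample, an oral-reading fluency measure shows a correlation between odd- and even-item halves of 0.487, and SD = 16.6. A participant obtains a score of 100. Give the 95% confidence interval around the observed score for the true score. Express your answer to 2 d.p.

Spearman-Brown: r = 2(0.487) / (1 + 0.487) = 0.974 / 1.487 ≈ 0.655
SEM = 16.600 × √(1 − 0.655) = 16.600 × √0.345 ≈ 16.600 × 0.587 ≈ 9.750
Half-width = 1.96×9.750 ≈ 19.110
95% CI: 100 ± 19.110 = [80.890, 119.110]

[80.89, 119.11]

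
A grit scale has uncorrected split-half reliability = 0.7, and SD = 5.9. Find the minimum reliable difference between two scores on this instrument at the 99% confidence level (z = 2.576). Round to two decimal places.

9.03

Full-length reliability (Spearman-Brown) = 2(0.7)/(1+0.7) ≈ 0.824
SEM = 5.900 * √(1 − 0.824) = 5.900 * √0.176 ≈ 5.900 * 0.420 ≈ 2.478
SE_diff = SEM * √2 ≈ 2.478 * 1.414 ≈ 3.505
Smallest detectable difference = 2.576*3.505 ≈ 9.029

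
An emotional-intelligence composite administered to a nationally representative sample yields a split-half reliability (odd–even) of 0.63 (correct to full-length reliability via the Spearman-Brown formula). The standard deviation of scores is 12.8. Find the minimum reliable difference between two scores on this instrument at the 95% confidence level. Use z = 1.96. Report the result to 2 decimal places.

16.90

r_full = 2·0.63 / (1 + 0.63) ≈ 0.7730
SEM = 12.8000 · √(1 − 0.7730) = 12.8000 · √0.2270 ≈ 12.8000 · 0.4764 ≈ 6.0984
Standard error of the difference = 6.0984·√2 ≈ 8.6245
Smallest detectable difference = 1.96·8.6245 ≈ 16.9039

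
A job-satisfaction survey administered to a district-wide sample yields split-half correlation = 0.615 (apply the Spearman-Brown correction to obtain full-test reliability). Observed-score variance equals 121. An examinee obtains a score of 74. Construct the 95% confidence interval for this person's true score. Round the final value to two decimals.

SD = √121 ≈ 11.00000
Spearman-Brown: r = 2(0.615) / (1 + 0.615) = 1.23000 / 1.61500 ≈ 0.76161
SEM = 11.00000×√(1 − 0.76161) ≈ 5.37077
1.96 × SEM ≈ 10.52671
95% CI: 74 ± 10.52671 = [63.47329, 84.52671]

[63.47, 84.53]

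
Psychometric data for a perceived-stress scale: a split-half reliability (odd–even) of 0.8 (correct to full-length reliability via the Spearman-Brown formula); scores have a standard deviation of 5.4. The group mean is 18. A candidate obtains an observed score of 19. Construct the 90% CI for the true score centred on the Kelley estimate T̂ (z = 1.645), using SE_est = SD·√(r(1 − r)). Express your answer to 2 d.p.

Full-length reliability (Spearman-Brown) = 2(0.8)/(1+0.8) ≈ 0.889
Estimated true score = 0.889*19 + (1 − 0.889)*18 ≈ 18.889
SE_est = 5.400*√(0.889*0.111) ≈ 1.697
90% CI: 18.889 ± 2.792 ≈ (16.097, 21.681)

[16.10, 21.68]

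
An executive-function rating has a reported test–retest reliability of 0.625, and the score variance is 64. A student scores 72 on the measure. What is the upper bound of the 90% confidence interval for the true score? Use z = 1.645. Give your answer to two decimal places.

SD = √64 ≃ 8.000
SEM = 8.000 × √(1 − 0.625) = 8.000 × √0.375 ≃ 8.000 × 0.612 ≃ 4.899
Half-width = 1.645×4.899 ≃ 8.059
Upper bound: 72 + 8.059 = 80.059

80.06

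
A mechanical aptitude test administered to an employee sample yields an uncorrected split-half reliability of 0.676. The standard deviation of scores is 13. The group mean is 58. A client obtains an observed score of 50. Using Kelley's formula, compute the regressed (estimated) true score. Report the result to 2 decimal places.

51.55

Spearman-Brown: r = 2(0.676) / (1 + 0.676) = 1.3520 / 1.6760 ≈ 0.8067
Estimated true score = 0.8067*50 + (1 − 0.8067)*58 ≈ 51.5465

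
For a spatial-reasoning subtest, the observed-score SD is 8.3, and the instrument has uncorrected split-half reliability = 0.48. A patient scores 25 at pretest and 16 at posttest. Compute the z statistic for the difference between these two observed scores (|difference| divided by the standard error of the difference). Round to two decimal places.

1.29

Full-length reliability (Spearman-Brown) = 2(0.48)/(1+0.48) ≈ 0.6486
SEM = 8.3000 * √(1 − 0.6486) = 8.3000 * √0.3514 ≈ 8.3000 * 0.5927 ≈ 4.9198
Standard error of the difference = 4.9198·√2 ≈ 6.9577
z = |25 − 16| / 6.9577 = 9 / 6.9577 ≈ 1.2935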